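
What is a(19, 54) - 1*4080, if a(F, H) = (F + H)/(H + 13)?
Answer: -273287/67 ≈ -4078.9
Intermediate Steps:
a(F, H) = (F + H)/(13 + H)
a(19, 54) - 1*4080 = (19 + 54)/(13 + 54) - 1*4080 = 73/67 - 4080 = -273287/67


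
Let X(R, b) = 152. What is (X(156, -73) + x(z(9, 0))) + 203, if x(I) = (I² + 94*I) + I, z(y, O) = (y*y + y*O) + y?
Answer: 17005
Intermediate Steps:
z(y, O) = y + y² + O*y (z(y, O) = (y² + O*y) + y = y + y² + O*y)
x(I) = I² + 95*I
(X(156, -73) + x(z(9, 0))) + 203 = (152 + (9*(1 + 0 + 9))*(95 + 9*(1 + 0 + 9))) + 203 = (152 + (9*10)*(95 + 9*10)) + 203 = (152 + 90*(95 + 90)) + 203 = (152 + 90*185) + 203 = (152 + 16650) + 203 = 16802 + 203 = 17005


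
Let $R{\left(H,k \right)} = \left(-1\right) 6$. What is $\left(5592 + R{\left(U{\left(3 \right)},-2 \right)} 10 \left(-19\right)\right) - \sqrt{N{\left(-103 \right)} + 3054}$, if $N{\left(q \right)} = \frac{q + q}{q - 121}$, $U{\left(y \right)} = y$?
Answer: $6732 - \frac{\sqrt{2395057}}{28} \approx 6676.7$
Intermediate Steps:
$R{\left(H,k \right)} = -6$
$N{\left(q \right)} = \frac{2 q}{-121 + q}$
$\left(5592 + R{\left(U{\left(3 \right)},-2 \right)} 10 \left(-19\right)\right) - \sqrt{N{\left(-103 \right)} + 3054} = \left(5592 + \left(-6\right) 10 \left(-19\right)\right) - \sqrt{2 \left(-103\right) \frac{1}{-121 - 103} + 3054} = \left(5592 - -1140\right) - \sqrt{2 \left(-103\right) \frac{1}{-224} + 3054} = \left(5592 + 1140\right) - \sqrt{2 \left(-103\right) \left(- \frac{1}{224}\right) + 3054} = 6732 - \sqrt{\frac{103}{112} + 3054} = 6732 - \sqrt{\frac{342151}{112}} = 6732 - \frac{\sqrt{2395057}}{28}$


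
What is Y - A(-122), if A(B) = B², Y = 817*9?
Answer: -7531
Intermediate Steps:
Y = 7353
Y - A(-122) = 7353 - 1*(-122)² = 7353 - 1*14884 = 7353 - 14884 = -7531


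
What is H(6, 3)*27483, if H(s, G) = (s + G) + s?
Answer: 412245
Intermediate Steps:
H(s, G) = G + 2*s (H(s, G) = (G + s) + s = G + 2*s)
H(6, 3)*27483 = (3 + 2*6)*27483 = (3 + 12)*27483 = 15*27483 = 412245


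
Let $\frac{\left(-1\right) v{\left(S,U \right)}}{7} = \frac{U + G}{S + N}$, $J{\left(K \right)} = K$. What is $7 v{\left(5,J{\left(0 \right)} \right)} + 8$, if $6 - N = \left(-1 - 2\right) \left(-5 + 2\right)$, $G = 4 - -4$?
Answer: $-188$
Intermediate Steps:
$G = 8$ ($G = 4 + 4 = 8$)
$N = -3$ ($N = 6 - \left(-1 - 2\right) \left(-5 + 2\right) = 6 - \left(-3\right) \left(-3\right) = 6 - 9 = -3$)
$v{\left(S,U \right)} = - \frac{7 \left(8 + U\right)}{-3 + S}$ ($v{\left(S,U \right)} = - 7 \frac{U + 8}{S - 3} = - 7 \frac{8 + U}{-3 + S} = - \frac{7 \left(8 + U\right)}{-3 + S}$)
$7 v{\left(5,J{\left(0 \right)} \right)} + 8 = 7 \frac{7 \left(-8 - 0\right)}{-3 + 5} + 8 = 7 \frac{7 \left(-8 + 0\right)}{2} + 8 = 7 \cdot 7 \cdot \frac{1}{2} \left(-8\right) + 8 = 7 \left(-28\right) + 8 = -196 + 8 = -188$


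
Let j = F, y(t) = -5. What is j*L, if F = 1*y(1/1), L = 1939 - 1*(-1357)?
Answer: -16480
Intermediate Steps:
L = 3296 (L = 1939 + 1357 = 3296)
F = -5 (F = 1*(-5) = -5)
j = -5
j*L = -5*3296 = -16480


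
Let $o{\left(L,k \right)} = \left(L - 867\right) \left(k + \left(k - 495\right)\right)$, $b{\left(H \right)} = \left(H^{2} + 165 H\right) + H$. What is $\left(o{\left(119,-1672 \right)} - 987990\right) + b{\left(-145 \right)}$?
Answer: $1880537$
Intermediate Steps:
$b{\left(H \right)} = H^{2} + 166 H$
$o{\left(L,k \right)} = \left(-867 + L\right) \left(-495 + 2 k\right)$ ($o{\left(L,k \right)} = \left(-867 + L\right) \left(k + \left(-495 + k\right)\right) = \left(-867 + L\right) \left(-495 + 2 k\right)$)
$\left(o{\left(119,-1672 \right)} - 987990\right) + b{\left(-145 \right)} = \left(\left(429165 - -2899248 - 58905 + 2 \cdot 119 \left(-1672\right)\right) - 987990\right) - 145 \left(166 - 145\right) = \left(\left(429165 + 2899248 - 58905 - 397936\right) - 987990\right) - 3045 = \left(2871572 - 987990\right) - 3045 = 1883582 - 3045 = 1880537$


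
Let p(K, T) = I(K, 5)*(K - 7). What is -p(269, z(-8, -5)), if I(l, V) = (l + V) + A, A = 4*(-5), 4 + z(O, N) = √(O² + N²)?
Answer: -66548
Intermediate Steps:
z(O, N) = -4 + √(N² + O²) (z(O, N) = -4 + √(O² + N²) = -4 + √(N² + O²))
A = -20
I(l, V) = -20 + V + l (I(l, V) = (l + V) - 20 = (V + l) - 20 = -20 + V + l)
p(K, T) = (-15 + K)*(-7 + K) (p(K, T) = (-20 + 5 + K)*(K - 7) = (-15 + K)*(-7 + K))
-p(269, z(-8, -5)) = -(-15 + 269)*(-7 + 269) = -254*262 = -1*66548 = -66548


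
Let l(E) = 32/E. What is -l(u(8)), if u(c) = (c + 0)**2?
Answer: -1/2 ≈ -0.50000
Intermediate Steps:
u(c) = c**2
-l(u(8)) = -32/(8**2) = -32/64 = -1*1/2 = -1/2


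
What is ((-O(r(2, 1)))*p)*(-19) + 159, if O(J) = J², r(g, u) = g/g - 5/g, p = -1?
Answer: 465/4 ≈ 116.25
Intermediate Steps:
r(g, u) = 1 - 5/g
((-O(r(2, 1)))*p)*(-19) + 159 = (-((-5 + 2)/2)²*(-1))*(-19) + 159 = (-((½)*(-3))²*(-1))*(-19) + 159 = (-(-3/2)²*(-1))*(-19) + 159 = (-1*9/4*(-1))*(-19) + 159 = -9/4*(-1)*(-19) + 159 = (9/4)*(-19) + 159 = -171/4 + 159 = 465/4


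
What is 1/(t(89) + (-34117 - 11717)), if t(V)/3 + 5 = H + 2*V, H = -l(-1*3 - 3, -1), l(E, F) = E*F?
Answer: -1/45333 ≈ -2.2059e-5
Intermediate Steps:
H = -6 (H = -(-1*3 - 3)*(-1) = -(-3 - 3)*(-1) = -(-6)*(-1) = -1*6 = -6)
t(V) = -33 + 6*V (t(V) = -15 + 3*(-6 + 2*V) = -15 + (-18 + 6*V) = -33 + 6*V)
1/(t(89) + (-34117 - 11717)) = 1/((-33 + 6*89) + (-34117 - 11717)) = 1/((-33 + 534) - 45834) = 1/(501 - 45834) = 1/(-45333) = -1/45333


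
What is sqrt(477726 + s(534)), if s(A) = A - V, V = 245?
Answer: sqrt(478015) ≈ 691.39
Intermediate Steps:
s(A) = -245 + A (s(A) = A - 1*245 = A - 245 = -245 + A)
sqrt(477726 + s(534)) = sqrt(477726 + (-245 + 534)) = sqrt(477726 + 289) = sqrt(478015)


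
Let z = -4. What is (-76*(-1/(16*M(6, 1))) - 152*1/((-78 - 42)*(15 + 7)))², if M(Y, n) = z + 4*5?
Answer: 14010049/111513600 ≈ 0.12564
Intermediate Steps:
M(Y, n) = 16 (M(Y, n) = -4 + 4*5 = -4 + 20 = 16)
(-76*(-1/(16*M(6, 1))) - 152*1/((-78 - 42)*(15 + 7)))² = (-76/((4*(-4))*16) - 152*1/((-78 - 42)*(15 + 7)))² = (-76/((-16*16)) - 152/((-120*22)))² = (-76/(-256) - 152/(-2640))² = (-76*(-1/256) - 152*(-1/2640))² = (19/64 + 19/330)² = (3743/10560)² = 14010049/111513600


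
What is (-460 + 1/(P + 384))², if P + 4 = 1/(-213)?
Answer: 1386201495402529/6551121721 ≈ 2.1160e+5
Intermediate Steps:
P = -853/213 (P = -4 + 1/(-213) = -4 - 1/213 = -853/213 ≈ -4.0047)
(-460 + 1/(P + 384))² = (-460 + 1/(-853/213 + 384))² = (-460 + 1/(80939/213))² = (-460 + 213/80939)² = (-37231727/80939)² = 1386201495402529/6551121721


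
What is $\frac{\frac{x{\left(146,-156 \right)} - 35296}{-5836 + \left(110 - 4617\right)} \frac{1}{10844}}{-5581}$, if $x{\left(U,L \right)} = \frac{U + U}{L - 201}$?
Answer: $- \frac{3150241}{55867119643041} \approx -5.6388 \cdot 10^{-8}$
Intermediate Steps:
$x{\left(U,L \right)} = \frac{2 U}{-201 + L}$
$\frac{\frac{x{\left(146,-156 \right)} - 35296}{-5836 + \left(110 - 4617\right)} \frac{1}{10844}}{-5581} = \frac{\frac{2 \cdot 146 \frac{1}{-201 - 156} - 35296}{-5836 + \left(110 - 4617\right)} \frac{1}{10844}}{-5581} = \frac{2 \cdot 146 \frac{1}{-357} - 35296}{-5836 + \left(110 - 4617\right)} \frac{1}{10844} \left(- \frac{1}{5581}\right) = \frac{2 \cdot 146 \left(- \frac{1}{357}\right) - 35296}{-5836 - 4507} \cdot \frac{1}{10844} \left(- \frac{1}{5581}\right) = \frac{- \frac{292}{357} - 35296}{-10343} \cdot \frac{1}{10844} \left(- \frac{1}{5581}\right) = \left(- \frac{12600964}{357}\right) \left(- \frac{1}{10343}\right) \frac{1}{10844} \left(- \frac{1}{5581}\right) = \frac{12600964}{3692451} \cdot \frac{1}{10844} \left(- \frac{1}{5581}\right) = \frac{3150241}{10010234661} \left(- \frac{1}{5581}\right) = - \frac{3150241}{55867119643041}$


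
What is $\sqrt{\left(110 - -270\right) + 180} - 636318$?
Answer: $-636318 + 4 \sqrt{35} \approx -6.3629 \cdot 10^{5}$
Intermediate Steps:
$\sqrt{\left(110 - -270\right) + 180} - 636318 = \sqrt{\left(110 + 270\right) + 180} - 636318 = \sqrt{380 + 180} - 636318 = \sqrt{560} - 636318 = 4 \sqrt{35} - 636318 = -636318 + 4 \sqrt{35}$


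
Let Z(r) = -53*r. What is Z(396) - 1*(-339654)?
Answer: 318666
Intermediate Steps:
Z(396) - 1*(-339654) = -53*396 - 1*(-339654) = -20988 + 339654 = 318666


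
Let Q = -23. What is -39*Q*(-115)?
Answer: -103155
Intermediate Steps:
-39*Q*(-115) = -39*(-23)*(-115) = 897*(-115) = -103155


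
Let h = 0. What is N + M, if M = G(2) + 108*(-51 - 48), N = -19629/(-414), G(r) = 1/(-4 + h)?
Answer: -979325/92 ≈ -10645.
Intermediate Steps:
G(r) = -1/4 (G(r) = 1/(-4 + 0) = 1/(-4) = -1/4)
N = 2181/46 (N = -19629*(-1/414) = 2181/46 ≈ 47.413)
M = -42769/4 (M = -1/4 + 108*(-51 - 48) = -1/4 + 108*(-99) = -1/4 - 10692 = -42769/4 ≈ -10692.)
N + M = 2181/46 - 42769/4 = -979325/92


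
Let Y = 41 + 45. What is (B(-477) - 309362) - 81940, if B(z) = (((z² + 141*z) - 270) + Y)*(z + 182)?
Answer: -47617262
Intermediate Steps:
Y = 86
B(z) = (182 + z)*(-184 + z² + 141*z) (B(z) = (((z² + 141*z) - 270) + 86)*(z + 182) = ((-270 + z² + 141*z) + 86)*(182 + z) = (-184 + z² + 141*z)*(182 + z) = (182 + z)*(-184 + z² + 141*z))
(B(-477) - 309362) - 81940 = ((-33488 + (-477)³ + 323*(-477)² + 25478*(-477)) - 309362) - 81940 = ((-33488 - 108531333 + 323*227529 - 12153006) - 309362) - 81940 = ((-33488 - 108531333 + 73491867 - 12153006) - 309362) - 81940 = (-47225960 - 309362) - 81940 = -47535322 - 81940 = -47617262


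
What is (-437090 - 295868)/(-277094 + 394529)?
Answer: -732958/117435 ≈ -6.2414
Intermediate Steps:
(-437090 - 295868)/(-277094 + 394529) = -732958/117435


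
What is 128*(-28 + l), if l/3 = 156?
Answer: 56320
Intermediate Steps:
l = 468 (l = 3*156 = 468)
128*(-28 + l) = 128*(-28 + 468) = 128*440 = 56320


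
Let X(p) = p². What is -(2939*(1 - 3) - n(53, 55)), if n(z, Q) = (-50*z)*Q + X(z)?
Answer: -137063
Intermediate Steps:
n(z, Q) = z² - 50*Q*z (n(z, Q) = (-50*z)*Q + z² = -50*Q*z + z² = z² - 50*Q*z)
-(2939*(1 - 3) - n(53, 55)) = -(2939*(1 - 3) - 53*(53 - 50*55)) = -(2939*(-2) - 53*(53 - 2750)) = -(-5878 - 53*(-2697)) = -(-5878 - 1*(-142941)) = -(-5878 + 142941) = -1*137063 = -137063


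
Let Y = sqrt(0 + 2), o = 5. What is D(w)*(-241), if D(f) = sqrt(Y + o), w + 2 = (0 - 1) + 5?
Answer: -241*sqrt(5 + sqrt(2)) ≈ -610.36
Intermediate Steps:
w = 2 (w = -2 + ((0 - 1) + 5) = -2 + (-1 + 5) = -2 + 4 = 2)
Y = sqrt(2) ≈ 1.4142
D(f) = sqrt(5 + sqrt(2)) (D(f) = sqrt(sqrt(2) + 5) = sqrt(5 + sqrt(2)))
D(w)*(-241) = sqrt(5 + sqrt(2))*(-241) = -241*sqrt(5 + sqrt(2))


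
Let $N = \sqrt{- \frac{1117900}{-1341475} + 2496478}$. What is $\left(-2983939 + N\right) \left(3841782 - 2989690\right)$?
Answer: $-2542590550388 + \frac{852092 \sqrt{7188082248590162}}{53659} \approx -2.5412 \cdot 10^{12}$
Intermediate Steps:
$N = \frac{\sqrt{7188082248590162}}{53659}$ ($N = \sqrt{\left(-1117900\right) \left(- \frac{1}{1341475}\right) + 2496478} = \sqrt{\frac{44716}{53659} + 2496478} = \sqrt{\frac{133958557718}{53659}} = \frac{\sqrt{7188082248590162}}{53659} \approx 1580.0$)
$\left(-2983939 + N\right) \left(3841782 - 2989690\right) = \left(-2983939 + \frac{\sqrt{7188082248590162}}{53659}\right) \left(3841782 - 2989690\right) = \left(-2983939 + \frac{\sqrt{7188082248590162}}{53659}\right) 852092 = -2542590550388 + \frac{852092 \sqrt{7188082248590162}}{53659}$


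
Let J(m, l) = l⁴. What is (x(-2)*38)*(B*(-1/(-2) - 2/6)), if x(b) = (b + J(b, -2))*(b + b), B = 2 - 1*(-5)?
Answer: -7448/3 ≈ -2482.7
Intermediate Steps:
B = 7 (B = 2 + 5 = 7)
x(b) = 2*b*(16 + b) (x(b) = (b + (-2)⁴)*(b + b) = (b + 16)*(2*b) = (16 + b)*(2*b) = 2*b*(16 + b))
(x(-2)*38)*(B*(-1/(-2) - 2/6)) = ((2*(-2)*(16 - 2))*38)*(7*(-1/(-2) - 2/6)) = ((2*(-2)*14)*38)*(7*(-1*(-½) - 2*⅙)) = (-56*38)*(7*(½ - ⅓)) = -14896/6 = -2128*7/6 = -7448/3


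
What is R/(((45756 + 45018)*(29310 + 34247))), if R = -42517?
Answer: -1037/140715198 ≈ -7.3695e-6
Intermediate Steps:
R/(((45756 + 45018)*(29310 + 34247))) = -42517*1/((29310 + 34247)*(45756 + 45018)) = -42517/(90774*63557) = -42517/5769323118 = -42517*1/5769323118 = -1037/140715198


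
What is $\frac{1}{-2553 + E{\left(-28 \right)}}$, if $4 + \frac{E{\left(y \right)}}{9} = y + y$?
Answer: $- \frac{1}{3093} \approx -0.00032331$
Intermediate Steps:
$E{\left(y \right)} = -36 + 18 y$ ($E{\left(y \right)} = -36 + 9 \left(y + y\right) = -36 + 9 \cdot 2 y = -36 + 18 y$)
$\frac{1}{-2553 + E{\left(-28 \right)}} = \frac{1}{-2553 + \left(-36 + 18 \left(-28\right)\right)} = \frac{1}{-2553 - 540} = \frac{1}{-3093} = - \frac{1}{3093}$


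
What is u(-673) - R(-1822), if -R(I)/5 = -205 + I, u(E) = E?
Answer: -10808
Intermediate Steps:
R(I) = 1025 - 5*I (R(I) = -5*(-205 + I) = 1025 - 5*I)
u(-673) - R(-1822) = -673 - (1025 - 5*(-1822)) = -673 - (1025 + 9110) = -673 - 1*10135 = -673 - 10135 = -10808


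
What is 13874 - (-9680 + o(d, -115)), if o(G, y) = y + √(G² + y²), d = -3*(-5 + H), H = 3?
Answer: 23669 - √13261 ≈ 23554.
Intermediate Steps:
d = 6 (d = -3*(-5 + 3) = -3*(-2) = 6)
13874 - (-9680 + o(d, -115)) = 13874 - (-9680 + (-115 + √(6² + (-115)²))) = 13874 - (-9680 + (-115 + √(36 + 13225))) = 13874 - (-9680 + (-115 + √13261)) = 13874 - (-9795 + √13261) = 13874 + (9795 - √13261) = 23669 - √13261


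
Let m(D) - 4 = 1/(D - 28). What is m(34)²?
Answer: 625/36 ≈ 17.361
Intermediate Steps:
m(D) = 4 + 1/(-28 + D) (m(D) = 4 + 1/(D - 28) = 4 + 1/(-28 + D))
m(34)² = ((-111 + 4*34)/(-28 + 34))² = ((-111 + 136)/6)² = ((⅙)*25)² = (25/6)² = 625/36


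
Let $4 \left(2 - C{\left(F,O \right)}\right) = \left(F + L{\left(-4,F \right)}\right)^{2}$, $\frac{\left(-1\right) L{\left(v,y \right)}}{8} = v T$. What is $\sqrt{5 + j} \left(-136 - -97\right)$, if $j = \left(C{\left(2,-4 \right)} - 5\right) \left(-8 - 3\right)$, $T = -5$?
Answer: $- 39 \sqrt{68689} \approx -10221.0$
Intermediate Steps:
$L{\left(v,y \right)} = 40 v$ ($L{\left(v,y \right)} = - 8 v \left(-5\right) = - 8 \left(- 5 v\right) = 40 v$)
$C{\left(F,O \right)} = 2 - \frac{\left(-160 + F\right)^{2}}{4}$ ($C{\left(F,O \right)} = 2 - \frac{\left(F + 40 \left(-4\right)\right)^{2}}{4} = 2 - \frac{\left(F - 160\right)^{2}}{4} = 2 - \frac{\left(-160 + F\right)^{2}}{4}$)
$j = 68684$ ($j = \left(\left(2 - \frac{\left(-160 + 2\right)^{2}}{4}\right) - 5\right) \left(-8 - 3\right) = \left(\left(2 - \frac{\left(-158\right)^{2}}{4}\right) - 5\right) \left(-11\right) = \left(\left(2 - 6241\right) - 5\right) \left(-11\right) = \left(-6239 - 5\right) \left(-11\right) = \left(-6244\right) \left(-11\right) = 68684$)
$\sqrt{5 + j} \left(-136 - -97\right) = \sqrt{5 + 68684} \left(-136 - -97\right) = \sqrt{68689} \left(-136 + 97\right) = \sqrt{68689} \left(-39\right) = - 39 \sqrt{68689}$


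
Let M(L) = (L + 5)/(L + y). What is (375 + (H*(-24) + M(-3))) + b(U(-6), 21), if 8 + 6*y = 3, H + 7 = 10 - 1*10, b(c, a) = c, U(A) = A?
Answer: 12339/23 ≈ 536.48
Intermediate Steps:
H = -7 (H = -7 + (10 - 1*10) = -7 + (10 - 10) = -7 + 0 = -7)
y = -⅚ (y = -4/3 + (⅙)*3 = -4/3 + ½ = -⅚ ≈ -0.83333)
M(L) = (5 + L)/(-⅚ + L) (M(L) = (L + 5)/(L - ⅚) = (5 + L)/(-⅚ + L))
(375 + (H*(-24) + M(-3))) + b(U(-6), 21) = (375 + (-7*(-24) + 6*(5 - 3)/(-5 + 6*(-3)))) - 6 = (375 + (168 + 6*2/(-5 - 18))) - 6 = (375 + (168 + 6*2/(-23))) - 6 = (375 + (168 + 6*(-1/23)*2)) - 6 = (375 + (168 - 12/23)) - 6 = (375 + 3852/23) - 6 = 12477/23 - 6 = 12339/23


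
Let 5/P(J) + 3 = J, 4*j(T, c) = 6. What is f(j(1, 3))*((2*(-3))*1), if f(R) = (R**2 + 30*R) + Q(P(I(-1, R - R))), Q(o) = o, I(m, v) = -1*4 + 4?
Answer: -547/2 ≈ -273.50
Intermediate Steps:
I(m, v) = 0 (I(m, v) = -4 + 4 = 0)
j(T, c) = 3/2 (j(T, c) = (1/4)*6 = 3/2)
P(J) = 5/(-3 + J)
f(R) = -5/3 + R**2 + 30*R (f(R) = (R**2 + 30*R) + 5/(-3 + 0) = (R**2 + 30*R) + 5/(-3) = (R**2 + 30*R) + 5*(-1/3) = (R**2 + 30*R) - 5/3 = -5/3 + R**2 + 30*R)
f(j(1, 3))*((2*(-3))*1) = (-5/3 + (3/2)**2 + 30*(3/2))*((2*(-3))*1) = (-5/3 + 9/4 + 45)*(-6*1) = (547/12)*(-6) = -547/2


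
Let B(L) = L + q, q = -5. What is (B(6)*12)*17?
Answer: 204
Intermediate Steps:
B(L) = -5 + L (B(L) = L - 5 = -5 + L)
(B(6)*12)*17 = ((-5 + 6)*12)*17 = (1*12)*17 = 12*17 = 204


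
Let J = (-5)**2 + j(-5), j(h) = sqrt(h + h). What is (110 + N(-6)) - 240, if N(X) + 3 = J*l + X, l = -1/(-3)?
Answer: -392/3 + I*sqrt(10)/3 ≈ -130.67 + 1.0541*I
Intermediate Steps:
j(h) = sqrt(2)*sqrt(h) (j(h) = sqrt(2*h) = sqrt(2)*sqrt(h))
l = 1/3 (l = -1*(-1/3) = 1/3 ≈ 0.33333)
J = 25 + I*sqrt(10) (J = (-5)**2 + sqrt(2)*sqrt(-5) = 25 + sqrt(2)*(I*sqrt(5)) = 25 + I*sqrt(10) ≈ 25.0 + 3.1623*I)
N(X) = 16/3 + X + I*sqrt(10)/3 (N(X) = -3 + ((25 + I*sqrt(10))*(1/3) + X) = -3 + ((25/3 + I*sqrt(10)/3) + X) = -3 + (25/3 + X + I*sqrt(10)/3) = 16/3 + X + I*sqrt(10)/3)
(110 + N(-6)) - 240 = (110 + (16/3 - 6 + I*sqrt(10)/3)) - 240 = (110 + (-2/3 + I*sqrt(10)/3)) - 240 = (328/3 + I*sqrt(10)/3) - 240 = -392/3 + I*sqrt(10)/3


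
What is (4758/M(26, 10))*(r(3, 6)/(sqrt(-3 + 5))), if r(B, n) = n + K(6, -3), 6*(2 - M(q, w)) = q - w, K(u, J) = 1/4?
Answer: -178425*sqrt(2)/8 ≈ -31541.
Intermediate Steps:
K(u, J) = 1/4 (K(u, J) = 1*(1/4) = 1/4)
M(q, w) = 2 - q/6 + w/6 (M(q, w) = 2 - (q - w)/6 = 2 + (-q/6 + w/6) = 2 - q/6 + w/6)
r(B, n) = 1/4 + n (r(B, n) = n + 1/4 = 1/4 + n)
(4758/M(26, 10))*(r(3, 6)/(sqrt(-3 + 5))) = (4758/(2 - 1/6*26 + (1/6)*10))*((1/4 + 6)/(sqrt(-3 + 5))) = (4758/(2 - 13/3 + 5/3))*(25/(4*(sqrt(2)))) = (4758/(-2/3))*(25*(sqrt(2)/2)/4) = (4758*(-3/2))*(25*sqrt(2)/8) = -178425*sqrt(2)/8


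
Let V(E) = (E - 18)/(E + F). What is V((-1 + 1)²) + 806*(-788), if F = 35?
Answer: -22229498/35 ≈ -6.3513e+5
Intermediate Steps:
V(E) = (-18 + E)/(35 + E) (V(E) = (E - 18)/(E + 35) = (-18 + E)/(35 + E))
V((-1 + 1)²) + 806*(-788) = (-18 + (-1 + 1)²)/(35 + (-1 + 1)²) + 806*(-788) = (-18 + 0²)/(35 + 0²) - 635128 = (-18 + 0)/(35 + 0) - 635128 = -18/35 - 635128 = -22229498/35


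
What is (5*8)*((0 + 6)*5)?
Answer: 1200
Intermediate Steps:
(5*8)*((0 + 6)*5) = 40*(6*5) = 40*30 = 1200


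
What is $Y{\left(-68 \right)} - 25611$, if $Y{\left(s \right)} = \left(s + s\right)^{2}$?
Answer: $-7115$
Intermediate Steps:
$Y{\left(s \right)} = 4 s^{2}$ ($Y{\left(s \right)} = \left(2 s\right)^{2} = 4 s^{2}$)
$Y{\left(-68 \right)} - 25611 = 4 \left(-68\right)^{2} - 25611 = 4 \cdot 4624 - 25611 = 18496 - 25611 = -7115$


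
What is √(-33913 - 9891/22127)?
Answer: I*√338860483366/3161 ≈ 184.16*I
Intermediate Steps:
√(-33913 - 9891/22127) = √(-33913 - 9891*1/22127) = √(-33913 - 1413/3161) = √(-107200406/3161) = I*√338860483366/3161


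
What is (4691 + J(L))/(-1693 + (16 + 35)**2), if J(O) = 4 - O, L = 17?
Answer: 2339/454 ≈ 5.1520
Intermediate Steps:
(4691 + J(L))/(-1693 + (16 + 35)**2) = (4691 + (4 - 1*17))/(-1693 + (16 + 35)**2) = (4691 + (4 - 17))/(-1693 + 51**2) = (4691 - 13)/(-1693 + 2601) = 4678/908 = 4678*(1/908) = 2339/454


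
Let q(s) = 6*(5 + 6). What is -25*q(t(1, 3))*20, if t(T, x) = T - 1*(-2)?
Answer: -33000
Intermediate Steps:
t(T, x) = 2 + T (t(T, x) = T + 2 = 2 + T)
q(s) = 66 (q(s) = 6*11 = 66)
-25*q(t(1, 3))*20 = -25*66*20 = -1650*20 = -33000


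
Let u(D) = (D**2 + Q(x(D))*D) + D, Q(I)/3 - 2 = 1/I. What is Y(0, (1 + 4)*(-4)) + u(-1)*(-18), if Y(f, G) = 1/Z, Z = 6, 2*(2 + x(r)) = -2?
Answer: 541/6 ≈ 90.167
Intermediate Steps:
x(r) = -3 (x(r) = -2 + (1/2)*(-2) = -2 - 1 = -3)
Q(I) = 6 + 3/I
Y(f, G) = 1/6
u(D) = D**2 + 6*D (u(D) = (D**2 + (6 + 3/(-3))*D) + D = (D**2 + (6 + 3*(-1/3))*D) + D = (D**2 + (6 - 1)*D) + D = (D**2 + 5*D) + D = D**2 + 6*D)
Y(0, (1 + 4)*(-4)) + u(-1)*(-18) = 1/6 - (6 - 1)*(-18) = 1/6 - 1*5*(-18) = 1/6 - 5*(-18) = 1/6 + 90 = 541/6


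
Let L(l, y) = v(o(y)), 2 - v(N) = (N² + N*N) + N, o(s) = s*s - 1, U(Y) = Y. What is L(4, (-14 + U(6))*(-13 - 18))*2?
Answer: -15130599038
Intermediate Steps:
o(s) = -1 + s² (o(s) = s² - 1 = -1 + s²)
v(N) = 2 - N - 2*N² (v(N) = 2 - ((N² + N*N) + N) = 2 - ((N² + N²) + N) = 2 - (2*N² + N) = 2 - (N + 2*N²) = 2 + (-N - 2*N²) = 2 - N - 2*N²)
L(l, y) = 3 - y² - 2*(-1 + y²)² (L(l, y) = 2 - (-1 + y²) - 2*(-1 + y²)² = 2 + (1 - y²) - 2*(-1 + y²)² = 3 - y² - 2*(-1 + y²)²)
L(4, (-14 + U(6))*(-13 - 18))*2 = (1 - 2*(-14 + 6)⁴*(-13 - 18)⁴ + 3*((-14 + 6)*(-13 - 18))²)*2 = (1 - 2*(-8*(-31))⁴ + 3*(-8*(-31))²)*2 = (1 - 2*248⁴ + 3*248²)*2 = (1 - 2*3782742016 + 3*61504)*2 = (1 - 7565484032 + 184512)*2 = -7565299519*2 = -15130599038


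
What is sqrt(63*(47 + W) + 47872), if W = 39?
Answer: 73*sqrt(10) ≈ 230.85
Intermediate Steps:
sqrt(63*(47 + W) + 47872) = sqrt(63*(47 + 39) + 47872) = sqrt(63*86 + 47872) = sqrt(5418 + 47872) = sqrt(53290) = 73*sqrt(10)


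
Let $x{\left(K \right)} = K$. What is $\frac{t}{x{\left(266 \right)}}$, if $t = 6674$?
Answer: $\frac{3337}{133} \approx 25.09$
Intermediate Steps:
$\frac{t}{x{\left(266 \right)}} = \frac{6674}{266} = 6674 \cdot \frac{1}{266} = \frac{3337}{133}$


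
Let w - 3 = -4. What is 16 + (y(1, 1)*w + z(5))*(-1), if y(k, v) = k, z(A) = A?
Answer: 12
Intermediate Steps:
w = -1 (w = 3 - 4 = -1)
16 + (y(1, 1)*w + z(5))*(-1) = 16 + (1*(-1) + 5)*(-1) = 16 + (-1 + 5)*(-1) = 16 + 4*(-1) = 16 - 4 = 12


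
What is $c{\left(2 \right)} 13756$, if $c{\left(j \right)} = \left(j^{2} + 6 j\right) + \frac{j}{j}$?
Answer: $233852$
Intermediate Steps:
$c{\left(j \right)} = 1 + j^{2} + 6 j$ ($c{\left(j \right)} = \left(j^{2} + 6 j\right) + 1 = 1 + j^{2} + 6 j$)
$c{\left(2 \right)} 13756 = \left(1 + 2^{2} + 6 \cdot 2\right) 13756 = \left(1 + 4 + 12\right) 13756 = 17 \cdot 13756 = 233852$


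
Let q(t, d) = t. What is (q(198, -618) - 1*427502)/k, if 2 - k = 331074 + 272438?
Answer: 213652/301755 ≈ 0.70803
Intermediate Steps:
k = -603510 (k = 2 - (331074 + 272438) = 2 - 1*603512 = 2 - 603512 = -603510)
(q(198, -618) - 1*427502)/k = (198 - 1*427502)/(-603510) = (198 - 427502)*(-1/603510) = -427304*(-1/603510) = 213652/301755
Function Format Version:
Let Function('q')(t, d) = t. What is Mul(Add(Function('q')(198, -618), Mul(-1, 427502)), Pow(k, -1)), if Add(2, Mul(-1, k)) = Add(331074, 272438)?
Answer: Rational(213652, 301755) ≈ 0.70803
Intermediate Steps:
k = -603510 (k = Add(2, Mul(-1, Add(331074, 272438))) = Add(2, Mul(-1, 603512)) = Add(2, -603512) = -603510)
Mul(Add(Function('q')(198, -618), Mul(-1, 427502)), Pow(k, -1)) = Mul(Add(198, Mul(-1, 427502)), Pow(-603510, -1)) = Mul(Add(198, -427502), Rational(-1, 603510)) = Mul(-427304, Rational(-1, 603510)) = Rational(213652, 301755)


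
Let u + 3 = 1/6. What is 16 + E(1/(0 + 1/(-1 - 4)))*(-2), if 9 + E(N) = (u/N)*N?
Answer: 119/3 ≈ 39.667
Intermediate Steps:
u = -17/6 (u = -3 + 1/6 = -17/6 ≈ -2.8333)
E(N) = -71/6 (E(N) = -9 + (-17/(6*N))*N = -9 - 17/6 = -71/6)
16 + E(1/(0 + 1/(-1 - 4)))*(-2) = 16 - 71/6*(-2) = 16 + 71/3 = 119/3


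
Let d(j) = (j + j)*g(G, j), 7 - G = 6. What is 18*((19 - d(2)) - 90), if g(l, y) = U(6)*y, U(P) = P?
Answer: -2142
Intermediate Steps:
G = 1 (G = 7 - 1*6 = 7 - 6 = 1)
g(l, y) = 6*y
d(j) = 12*j² (d(j) = (j + j)*(6*j) = (2*j)*(6*j) = 12*j²)
18*((19 - d(2)) - 90) = 18*((19 - 12*2²) - 90) = 18*((19 - 12*4) - 90) = 18*((19 - 1*48) - 90) = 18*((19 - 48) - 90) = 18*(-29 - 90) = 18*(-119) = -2142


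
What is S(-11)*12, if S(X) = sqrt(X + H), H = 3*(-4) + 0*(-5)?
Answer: 12*I*sqrt(23) ≈ 57.55*I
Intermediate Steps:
H = -12 (H = -12 + 0 = -12)
S(X) = sqrt(-12 + X) (S(X) = sqrt(X - 12) = sqrt(-12 + X))
S(-11)*12 = sqrt(-12 - 11)*12 = sqrt(-23)*12 = (I*sqrt(23))*12 = 12*I*sqrt(23)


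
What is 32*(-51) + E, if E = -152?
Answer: -1784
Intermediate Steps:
32*(-51) + E = 32*(-51) - 152 = -1632 - 152 = -1784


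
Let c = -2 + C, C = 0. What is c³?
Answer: -8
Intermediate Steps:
c = -2 (c = -2 + 0 = -2)
c³ = (-2)³ = -8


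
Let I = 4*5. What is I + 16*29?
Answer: 484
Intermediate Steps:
I = 20
I + 16*29 = 20 + 16*29 = 20 + 464 = 484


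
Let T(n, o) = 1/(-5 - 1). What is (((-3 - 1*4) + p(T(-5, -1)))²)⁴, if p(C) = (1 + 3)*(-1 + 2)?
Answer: 6561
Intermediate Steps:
T(n, o) = -⅙ (T(n, o) = 1/(-6) = -⅙)
p(C) = 4 (p(C) = 4*1 = 4)
(((-3 - 1*4) + p(T(-5, -1)))²)⁴ = (((-3 - 1*4) + 4)²)⁴ = (((-3 - 4) + 4)²)⁴ = ((-7 + 4)²)⁴ = ((-3)²)⁴ = 9⁴ = 6561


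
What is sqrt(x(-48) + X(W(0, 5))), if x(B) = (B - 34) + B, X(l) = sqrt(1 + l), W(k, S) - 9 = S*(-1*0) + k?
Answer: sqrt(-130 + sqrt(10)) ≈ 11.262*I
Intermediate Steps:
W(k, S) = 9 + k (W(k, S) = 9 + (S*(-1*0) + k) = 9 + (S*0 + k) = 9 + (0 + k) = 9 + k)
x(B) = -34 + 2*B (x(B) = (-34 + B) + B = -34 + 2*B)
sqrt(x(-48) + X(W(0, 5))) = sqrt((-34 + 2*(-48)) + sqrt(1 + (9 + 0))) = sqrt((-34 - 96) + sqrt(1 + 9)) = sqrt(-130 + sqrt(10))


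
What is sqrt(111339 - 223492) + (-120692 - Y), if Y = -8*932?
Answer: -113236 + I*sqrt(112153) ≈ -1.1324e+5 + 334.89*I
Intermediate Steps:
Y = -7456
sqrt(111339 - 223492) + (-120692 - Y) = sqrt(111339 - 223492) + (-120692 - 1*(-7456)) = sqrt(-112153) + (-120692 + 7456) = I*sqrt(112153) - 113236 = -113236 + I*sqrt(112153)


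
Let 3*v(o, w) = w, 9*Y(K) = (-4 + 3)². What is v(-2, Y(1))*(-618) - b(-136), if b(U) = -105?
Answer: 739/9 ≈ 82.111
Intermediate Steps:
Y(K) = ⅑ (Y(K) = (-4 + 3)²/9 = (⅑)*(-1)² = (⅑)*1 = ⅑)
v(o, w) = w/3
v(-2, Y(1))*(-618) - b(-136) = ((⅓)*(⅑))*(-618) - 1*(-105) = (1/27)*(-618) + 105 = -206/9 + 105 = 739/9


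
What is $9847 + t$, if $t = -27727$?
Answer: $-17880$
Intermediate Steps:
$9847 + t = 9847 - 27727 = -17880$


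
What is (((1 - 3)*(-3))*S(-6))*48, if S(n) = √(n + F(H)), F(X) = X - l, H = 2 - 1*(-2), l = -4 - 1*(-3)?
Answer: 288*I ≈ 288.0*I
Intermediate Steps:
l = -1 (l = -4 + 3 = -1)
H = 4 (H = 2 + 2 = 4)
F(X) = 1 + X (F(X) = X - 1*(-1) = X + 1 = 1 + X)
S(n) = √(5 + n) (S(n) = √(n + (1 + 4)) = √(n + 5) = √(5 + n))
(((1 - 3)*(-3))*S(-6))*48 = (((1 - 3)*(-3))*√(5 - 6))*48 = ((-2*(-3))*√(-1))*48 = (6*I)*48 = 288*I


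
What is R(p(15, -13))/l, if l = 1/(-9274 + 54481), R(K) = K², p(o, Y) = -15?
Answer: 10171575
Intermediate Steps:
l = 1/45207 ≈ 2.2120e-5
R(p(15, -13))/l = (-15)²/(1/45207) = 225*45207 = 10171575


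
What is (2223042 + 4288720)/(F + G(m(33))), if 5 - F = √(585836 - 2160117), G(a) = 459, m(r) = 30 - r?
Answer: 3021457568/1789577 + 6511762*I*√1574281/1789577 ≈ 1688.4 + 4565.5*I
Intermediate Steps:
F = 5 - I*√1574281 (F = 5 - √(585836 - 2160117) = 5 - √(-1574281) = 5 - I*√1574281 ≈ 5.0 - 1254.7*I)
(2223042 + 4288720)/(F + G(m(33))) = (2223042 + 4288720)/((5 - I*√1574281) + 459) = 6511762/(464 - I*√1574281)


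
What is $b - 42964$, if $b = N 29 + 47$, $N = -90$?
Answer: $-45527$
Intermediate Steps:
$b = -2563$ ($b = \left(-90\right) 29 + 47 = -2610 + 47 = -2563$)
$b - 42964 = -2563 - 42964 = -45527$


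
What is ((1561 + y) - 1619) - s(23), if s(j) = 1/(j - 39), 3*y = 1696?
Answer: 24355/48 ≈ 507.40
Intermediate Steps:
y = 1696/3 (y = (⅓)*1696 = 1696/3 ≈ 565.33)
s(j) = 1/(-39 + j)
((1561 + y) - 1619) - s(23) = ((1561 + 1696/3) - 1619) - 1/(-39 + 23) = (6379/3 - 1619) - 1/(-16) = 1522/3 - 1*(-1/16) = 1522/3 + 1/16 = 24355/48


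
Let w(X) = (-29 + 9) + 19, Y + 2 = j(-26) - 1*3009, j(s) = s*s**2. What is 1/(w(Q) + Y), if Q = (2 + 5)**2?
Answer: -1/20588 ≈ -4.8572e-5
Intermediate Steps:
Q = 49 (Q = 7**2 = 49)
j(s) = s**3
Y = -20587 (Y = -2 + ((-26)**3 - 1*3009) = -2 + (-17576 - 3009) = -2 - 20585 = -20587)
w(X) = -1 (w(X) = -20 + 19 = -1)
1/(w(Q) + Y) = 1/(-1 - 20587) = 1/(-20588) = -1/20588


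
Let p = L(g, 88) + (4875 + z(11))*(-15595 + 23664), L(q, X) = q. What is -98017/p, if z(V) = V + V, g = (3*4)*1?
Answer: -98017/39513905 ≈ -0.0024806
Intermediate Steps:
g = 12 (g = 12*1 = 12)
z(V) = 2*V
p = 39513905 (p = 12 + (4875 + 2*11)*(-15595 + 23664) = 12 + (4875 + 22)*8069 = 12 + 4897*8069 = 12 + 39513893 = 39513905)
-98017/p = -98017/39513905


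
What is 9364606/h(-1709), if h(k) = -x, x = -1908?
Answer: 4682303/954 ≈ 4908.1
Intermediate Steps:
h(k) = 1908 (h(k) = -1*(-1908) = 1908)
9364606/h(-1709) = 9364606/1908 = 9364606*(1/1908) = 4682303/954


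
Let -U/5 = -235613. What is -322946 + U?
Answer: 855119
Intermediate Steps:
U = 1178065 (U = -5*(-235613) = 1178065)
-322946 + U = -322946 + 1178065 = 855119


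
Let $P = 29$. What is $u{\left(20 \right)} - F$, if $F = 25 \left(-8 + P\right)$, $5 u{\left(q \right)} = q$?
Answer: $-521$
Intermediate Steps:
$u{\left(q \right)} = \frac{q}{5}$
$F = 525$ ($F = 25 \left(-8 + 29\right) = 25 \cdot 21 = 525$)
$u{\left(20 \right)} - F = \frac{1}{5} \cdot 20 - 525 = 4 - 525 = -521$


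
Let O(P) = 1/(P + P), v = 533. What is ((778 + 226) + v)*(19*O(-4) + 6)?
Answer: 44573/8 ≈ 5571.6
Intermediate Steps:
O(P) = 1/(2*P)
((778 + 226) + v)*(19*O(-4) + 6) = ((778 + 226) + 533)*(19*((½)/(-4)) + 6) = (1004 + 533)*(19*((½)*(-¼)) + 6) = 1537*(19*(-⅛) + 6) = 1537*(-19/8 + 6) = 1537*(29/8) = 44573/8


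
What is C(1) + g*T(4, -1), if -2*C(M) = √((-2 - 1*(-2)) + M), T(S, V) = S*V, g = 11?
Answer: -89/2 ≈ -44.500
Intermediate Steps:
C(M) = -√M/2 (C(M) = -√((-2 - 1*(-2)) + M)/2 = -√((-2 + 2) + M)/2 = -√(0 + M)/2 = -√M/2)
C(1) + g*T(4, -1) = -√1/2 + 11*(4*(-1)) = -½*1 + 11*(-4) = -½ - 44 = -89/2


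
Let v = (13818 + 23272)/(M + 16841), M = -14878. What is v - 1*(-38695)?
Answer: 75995375/1963 ≈ 38714.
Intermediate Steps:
v = 37090/1963 (v = (13818 + 23272)/(-14878 + 16841) = 37090/1963 ≈ 18.895)
v - 1*(-38695) = 37090/1963 - 1*(-38695) = 37090/1963 + 38695 = 75995375/1963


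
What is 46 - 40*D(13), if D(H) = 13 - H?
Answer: 46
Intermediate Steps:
46 - 40*D(13) = 46 - 40*(13 - 1*13) = 46 - 40*(13 - 13) = 46 - 40*0 = 46 + 0 = 46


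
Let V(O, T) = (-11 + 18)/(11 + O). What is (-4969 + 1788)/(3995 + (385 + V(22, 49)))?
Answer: -104973/144547 ≈ -0.72622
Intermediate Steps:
V(O, T) = 7/(11 + O)
(-4969 + 1788)/(3995 + (385 + V(22, 49))) = (-4969 + 1788)/(3995 + (385 + 7/(11 + 22))) = -3181/(3995 + (385 + 7/33)) = -3181/(3995 + 12712/33) = -3181/144547/33 = -3181*33/144547 = -104973/144547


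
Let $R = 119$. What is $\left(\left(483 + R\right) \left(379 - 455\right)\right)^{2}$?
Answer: $2093245504$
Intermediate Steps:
$\left(\left(483 + R\right) \left(379 - 455\right)\right)^{2} = \left(\left(483 + 119\right) \left(379 - 455\right)\right)^{2} = \left(602 \left(-76\right)\right)^{2} = \left(-45752\right)^{2} = 2093245504$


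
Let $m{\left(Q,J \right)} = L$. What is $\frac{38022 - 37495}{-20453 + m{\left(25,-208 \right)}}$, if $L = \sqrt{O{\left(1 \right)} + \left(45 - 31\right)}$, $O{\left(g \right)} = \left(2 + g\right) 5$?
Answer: $- \frac{10778731}{418325180} - \frac{527 \sqrt{29}}{418325180} \approx -0.025773$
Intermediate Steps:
$O{\left(g \right)} = 10 + 5 g$
$L = \sqrt{29}$ ($L = \sqrt{\left(10 + 5 \cdot 1\right) + \left(45 - 31\right)} = \sqrt{\left(10 + 5\right) + \left(45 - 31\right)} = \sqrt{15 + 14} = \sqrt{29} \approx 5.3852$)
$m{\left(Q,J \right)} = \sqrt{29}$
$\frac{38022 - 37495}{-20453 + m{\left(25,-208 \right)}} = \frac{38022 - 37495}{-20453 + \sqrt{29}} = \frac{527}{-20453 + \sqrt{29}}$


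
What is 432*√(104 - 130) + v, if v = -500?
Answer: -500 + 432*I*√26 ≈ -500.0 + 2202.8*I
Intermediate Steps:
432*√(104 - 130) + v = 432*√(104 - 130) - 500 = 432*√(-26) - 500 = 432*(I*√26) - 500 = 432*I*√26 - 500 = -500 + 432*I*√26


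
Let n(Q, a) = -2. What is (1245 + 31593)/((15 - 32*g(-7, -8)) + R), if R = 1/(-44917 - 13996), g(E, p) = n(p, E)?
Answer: 967292547/2327063 ≈ 415.67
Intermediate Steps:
g(E, p) = -2
R = -1/58913 (R = 1/(-58913) = -1/58913 ≈ -1.6974e-5)
(1245 + 31593)/((15 - 32*g(-7, -8)) + R) = (1245 + 31593)/((15 - 32*(-2)) - 1/58913) = 32838/((15 + 64) - 1/58913) = 32838/(79 - 1/58913) = 32838/(4654126/58913) = 32838*(58913/4654126) = 967292547/2327063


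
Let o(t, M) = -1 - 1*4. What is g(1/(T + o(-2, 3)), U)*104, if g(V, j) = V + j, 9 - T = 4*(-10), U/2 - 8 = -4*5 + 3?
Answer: -20566/11 ≈ -1869.6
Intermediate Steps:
o(t, M) = -5 (o(t, M) = -1 - 4 = -5)
U = -18 (U = 16 + 2*(-4*5 + 3) = 16 + 2*(-20 + 3) = 16 + 2*(-17) = 16 - 34 = -18)
T = 49 (T = 9 - 4*(-10) = 9 - 1*(-40) = 9 + 40 = 49)
g(1/(T + o(-2, 3)), U)*104 = (1/(49 - 5) - 18)*104 = (1/44 - 18)*104 = -791/44*104 = -20566/11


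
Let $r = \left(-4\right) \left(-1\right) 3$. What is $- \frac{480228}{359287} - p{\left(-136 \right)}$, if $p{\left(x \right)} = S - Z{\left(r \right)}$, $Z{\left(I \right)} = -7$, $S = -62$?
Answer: $\frac{19280557}{359287} \approx 53.663$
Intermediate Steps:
$r = 12$ ($r = 4 \cdot 3 = 12$)
$p{\left(x \right)} = -55$ ($p{\left(x \right)} = -62 - -7 = -62 + 7 = -55$)
$- \frac{480228}{359287} - p{\left(-136 \right)} = - \frac{480228}{359287} - -55 = \left(-480228\right) \frac{1}{359287} + 55 = - \frac{480228}{359287} + 55 = \frac{19280557}{359287}$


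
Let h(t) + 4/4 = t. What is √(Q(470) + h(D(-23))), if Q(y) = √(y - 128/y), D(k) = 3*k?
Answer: √(-3865750 + 235*√25940710)/235 ≈ 6.9518*I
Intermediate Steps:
h(t) = -1 + t
√(Q(470) + h(D(-23))) = √(√(470 - 128/470) + (-1 + 3*(-23))) = √(√(470 - 128*1/470) + (-1 - 69)) = √(√(470 - 64/235) - 70) = √(√(110386/235) - 70) = √(√25940710/235 - 70) = √(-70 + √25940710/235)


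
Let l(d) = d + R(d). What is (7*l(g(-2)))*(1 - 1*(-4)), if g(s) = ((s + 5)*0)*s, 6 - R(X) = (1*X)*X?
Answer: 210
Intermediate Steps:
R(X) = 6 - X² (R(X) = 6 - 1*X*X = 6 - X*X = 6 - X²)
g(s) = 0 (g(s) = ((5 + s)*0)*s = 0*s = 0)
l(d) = 6 + d - d² (l(d) = d + (6 - d²) = 6 + d - d²)
(7*l(g(-2)))*(1 - 1*(-4)) = (7*(6 + 0 - 1*0²))*(1 - 1*(-4)) = (7*(6 + 0 - 1*0))*(1 + 4) = (7*(6 + 0 + 0))*5 = (7*6)*5 = 42*5 = 210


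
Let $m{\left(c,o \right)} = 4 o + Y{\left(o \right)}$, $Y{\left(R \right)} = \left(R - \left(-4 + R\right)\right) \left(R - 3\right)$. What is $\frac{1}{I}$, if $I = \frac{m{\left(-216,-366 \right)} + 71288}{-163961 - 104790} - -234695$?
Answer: $\frac{38393}{9010635371} \approx 4.2609 \cdot 10^{-6}$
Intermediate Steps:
$Y{\left(R \right)} = -12 + 4 R$ ($Y{\left(R \right)} = 4 \left(-3 + R\right) = -12 + 4 R$)
$m{\left(c,o \right)} = -12 + 8 o$ ($m{\left(c,o \right)} = 4 o + \left(-12 + 4 o\right) = -12 + 8 o$)
$I = \frac{9010635371}{38393}$ ($I = \frac{\left(-12 + 8 \left(-366\right)\right) + 71288}{-163961 - 104790} - -234695 = \frac{\left(-12 - 2928\right) + 71288}{-268751} + 234695 = \left(-2940 + 71288\right) \left(- \frac{1}{268751}\right) + 234695 = 68348 \left(- \frac{1}{268751}\right) + 234695 = - \frac{9764}{38393} + 234695 = \frac{9010635371}{38393} \approx 2.3469 \cdot 10^{5}$)
$\frac{1}{I} = \frac{1}{\frac{9010635371}{38393}} = \frac{38393}{9010635371}$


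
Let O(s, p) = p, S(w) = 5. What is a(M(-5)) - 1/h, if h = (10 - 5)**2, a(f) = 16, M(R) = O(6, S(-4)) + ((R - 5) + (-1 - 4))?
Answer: 399/25 ≈ 15.960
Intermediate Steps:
M(R) = -5 + R (M(R) = 5 + ((R - 5) + (-1 - 4)) = 5 + ((-5 + R) - 5) = 5 + (-10 + R) = -5 + R)
h = 25 (h = 5**2 = 25)
a(M(-5)) - 1/h = 16 - 1/25 = 399/25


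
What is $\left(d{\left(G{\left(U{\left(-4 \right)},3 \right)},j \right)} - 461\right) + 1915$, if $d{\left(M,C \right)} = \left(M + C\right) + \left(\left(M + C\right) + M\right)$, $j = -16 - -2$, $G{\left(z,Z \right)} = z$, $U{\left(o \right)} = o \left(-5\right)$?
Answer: $1486$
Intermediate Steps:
$U{\left(o \right)} = - 5 o$
$j = -14$ ($j = -16 + 2 = -14$)
$d{\left(M,C \right)} = 2 C + 3 M$ ($d{\left(M,C \right)} = \left(C + M\right) + \left(\left(C + M\right) + M\right) = \left(C + M\right) + \left(C + 2 M\right) = 2 C + 3 M$)
$\left(d{\left(G{\left(U{\left(-4 \right)},3 \right)},j \right)} - 461\right) + 1915 = \left(\left(2 \left(-14\right) + 3 \left(\left(-5\right) \left(-4\right)\right)\right) - 461\right) + 1915 = \left(\left(-28 + 3 \cdot 20\right) - 461\right) + 1915 = \left(\left(-28 + 60\right) - 461\right) + 1915 = \left(32 - 461\right) + 1915 = -429 + 1915 = 1486$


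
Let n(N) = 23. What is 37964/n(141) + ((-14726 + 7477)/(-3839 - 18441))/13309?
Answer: 11257257044007/6820063960 ≈ 1650.6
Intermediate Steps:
37964/n(141) + ((-14726 + 7477)/(-3839 - 18441))/13309 = 37964/23 + ((-14726 + 7477)/(-3839 - 18441))/13309 = 37964*(1/23) - 7249/(-22280)*(1/13309) = 37964/23 - 7249*(-1/22280)*(1/13309) = 37964/23 + (7249/22280)*(1/13309) = 37964/23 + 7249/296524520 = 11257257044007/6820063960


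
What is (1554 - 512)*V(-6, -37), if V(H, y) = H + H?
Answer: -12504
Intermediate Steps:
V(H, y) = 2*H
(1554 - 512)*V(-6, -37) = (1554 - 512)*(2*(-6)) = 1042*(-12) = -12504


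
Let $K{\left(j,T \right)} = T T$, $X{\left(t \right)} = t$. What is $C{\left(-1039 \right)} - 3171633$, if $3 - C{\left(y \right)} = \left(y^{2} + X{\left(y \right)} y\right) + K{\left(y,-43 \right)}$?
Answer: $-5332521$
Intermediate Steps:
$K{\left(j,T \right)} = T^{2}$
$C{\left(y \right)} = -1846 - 2 y^{2}$ ($C{\left(y \right)} = 3 - \left(\left(y^{2} + y y\right) + \left(-43\right)^{2}\right) = 3 - \left(\left(y^{2} + y^{2}\right) + 1849\right) = 3 - \left(2 y^{2} + 1849\right) = 3 - \left(1849 + 2 y^{2}\right) = -1846 - 2 y^{2}$)
$C{\left(-1039 \right)} - 3171633 = \left(-1846 - 2 \left(-1039\right)^{2}\right) - 3171633 = \left(-1846 - 2159042\right) - 3171633 = -2160888 - 3171633 = -5332521$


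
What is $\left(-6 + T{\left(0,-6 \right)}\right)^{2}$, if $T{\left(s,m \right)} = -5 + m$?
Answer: $289$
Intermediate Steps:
$\left(-6 + T{\left(0,-6 \right)}\right)^{2} = \left(-6 - 11\right)^{2} = \left(-17\right)^{2} = 289$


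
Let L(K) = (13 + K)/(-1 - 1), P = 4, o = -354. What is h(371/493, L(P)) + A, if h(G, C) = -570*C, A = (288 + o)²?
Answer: 9201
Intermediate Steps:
A = 4356 (A = (288 - 354)² = (-66)² = 4356)
L(K) = -13/2 - K/2 (L(K) = (13 + K)/(-2) = (13 + K)*(-½) = -13/2 - K/2)
h(371/493, L(P)) + A = -570*(-13/2 - ½*4) + 4356 = -570*(-13/2 - 2) + 4356 = -570*(-17/2) + 4356 = 4845 + 4356 = 9201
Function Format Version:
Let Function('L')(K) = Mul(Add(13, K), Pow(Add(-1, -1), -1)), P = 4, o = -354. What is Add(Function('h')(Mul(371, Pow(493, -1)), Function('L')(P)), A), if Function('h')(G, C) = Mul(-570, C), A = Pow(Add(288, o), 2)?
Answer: 9201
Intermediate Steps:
A = 4356 (A = Pow(Add(288, -354), 2) = Pow(-66, 2) = 4356)
Function('L')(K) = Add(Rational(-13, 2), Mul(Rational(-1, 2), K)) (Function('L')(K) = Mul(Add(13, K), Pow(-2, -1)) = Mul(Add(13, K), Rational(-1, 2)) = Add(Rational(-13, 2), Mul(Rational(-1, 2), K)))
Add(Function('h')(Mul(371, Pow(493, -1)), Function('L')(P)), A) = Add(Mul(-570, Add(Rational(-13, 2), Mul(Rational(-1, 2), 4))), 4356) = Add(Mul(-570, Add(Rational(-13, 2), -2)), 4356) = Add(Mul(-570, Rational(-17, 2)), 4356) = Add(4845, 4356) = 9201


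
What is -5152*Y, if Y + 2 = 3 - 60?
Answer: 303968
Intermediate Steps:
Y = -59 (Y = -2 + (3 - 60) = -2 - 57 = -59)
-5152*Y = -5152*(-59) = 303968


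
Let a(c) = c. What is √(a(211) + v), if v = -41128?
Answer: I*√40917 ≈ 202.28*I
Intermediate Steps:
√(a(211) + v) = √(211 - 41128) = √(-40917) = I*√40917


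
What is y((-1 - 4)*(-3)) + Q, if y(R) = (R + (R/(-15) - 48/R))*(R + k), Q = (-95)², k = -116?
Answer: 39671/5 ≈ 7934.2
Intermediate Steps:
Q = 9025
y(R) = (-116 + R)*(-48/R + 14*R/15) (y(R) = (R + (R/(-15) - 48/R))*(R - 116) = (R + (R*(-1/15) - 48/R))*(-116 + R) = (R + (-R/15 - 48/R))*(-116 + R) = (R + (-48/R - R/15))*(-116 + R) = (-48/R + 14*R/15)*(-116 + R) = (-116 + R)*(-48/R + 14*R/15))
y((-1 - 4)*(-3)) + Q = (-48 + 5568/(((-1 - 4)*(-3))) - 1624*(-1 - 4)*(-3)/15 + 14*((-1 - 4)*(-3))²/15) + 9025 = (-48 + 5568/((-5*(-3))) - (-1624)*(-3)/3 + 14*(-5*(-3))²/15) + 9025 = (-48 + 5568/15 - 1624/15*15 + (14/15)*15²) + 9025 = (-48 + 5568*(1/15) - 1624 + (14/15)*225) + 9025 = (-48 + 1856/5 - 1624 + 210) + 9025 = -5454/5 + 9025 = 39671/5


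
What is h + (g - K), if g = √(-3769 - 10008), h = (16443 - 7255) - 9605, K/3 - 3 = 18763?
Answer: -56715 + I*√13777 ≈ -56715.0 + 117.38*I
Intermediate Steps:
K = 56298 (K = 9 + 3*18763 = 9 + 56289 = 56298)
h = -417 (h = 9188 - 9605 = -417)
g = I*√13777 (g = √(-13777) = I*√13777 ≈ 117.38*I)
h + (g - K) = -417 + (I*√13777 - 1*56298) = -417 + (I*√13777 - 56298) = -417 + (-56298 + I*√13777) = -56715 + I*√13777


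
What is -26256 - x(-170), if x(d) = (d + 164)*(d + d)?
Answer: -28296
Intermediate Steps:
x(d) = 2*d*(164 + d) (x(d) = (164 + d)*(2*d) = 2*d*(164 + d))
-26256 - x(-170) = -26256 - 2*(-170)*(164 - 170) = -26256 - 2*(-170)*(-6) = -26256 - 1*2040 = -26256 - 2040 = -28296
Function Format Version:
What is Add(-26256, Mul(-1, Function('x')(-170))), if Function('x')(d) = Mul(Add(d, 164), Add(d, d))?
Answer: -28296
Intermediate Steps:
Function('x')(d) = Mul(2, d, Add(164, d)) (Function('x')(d) = Mul(Add(164, d), Mul(2, d)) = Mul(2, d, Add(164, d)))
Add(-26256, Mul(-1, Function('x')(-170))) = Add(-26256, Mul(-1, Mul(2, -170, Add(164, -170)))) = Add(-26256, Mul(-1, Mul(2, -170, -6))) = Add(-26256, Mul(-1, 2040)) = Add(-26256, -2040) = -28296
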